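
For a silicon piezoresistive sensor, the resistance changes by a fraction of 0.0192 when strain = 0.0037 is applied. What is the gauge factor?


Step 1: Identify values.
dR/R = 0.0192, strain = 0.0037
Step 2: GF = (dR/R) / strain = 0.0192 / 0.0037
GF = 5.2


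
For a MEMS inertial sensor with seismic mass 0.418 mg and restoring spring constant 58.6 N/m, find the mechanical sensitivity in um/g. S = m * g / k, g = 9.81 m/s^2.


Step 1: Convert mass: m = 0.418 mg = 4.18e-07 kg
Step 2: S = m * g / k = 4.18e-07 * 9.81 / 58.6
Step 3: S = 7.00e-08 m/g
Step 4: Convert to um/g: S = 0.07 um/g


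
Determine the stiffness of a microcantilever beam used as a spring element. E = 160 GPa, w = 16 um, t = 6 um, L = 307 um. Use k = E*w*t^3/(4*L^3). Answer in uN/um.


Step 1: Convert E to consistent units (1 GPa = 1000 uN/um^2).
E = 160 GPa = 160000 uN/um^2
Step 2: Compute t^3 = 6^3 = 216
Step 3: Compute L^3 = 307^3 = 28934443
Step 4: k = 160000 * 16 * 216 / (4 * 28934443)
k = 4.7777 uN/um


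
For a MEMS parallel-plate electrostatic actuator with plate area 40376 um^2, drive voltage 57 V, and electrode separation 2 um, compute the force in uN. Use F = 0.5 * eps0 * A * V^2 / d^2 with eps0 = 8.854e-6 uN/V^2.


Step 1: Identify parameters.
eps0 = 8.854e-6 uN/V^2, A = 40376 um^2, V = 57 V, d = 2 um
Step 2: Compute V^2 = 57^2 = 3249
Step 3: Compute d^2 = 2^2 = 4
Step 4: F = 0.5 * 8.854e-6 * 40376 * 3249 / 4
F = 145.185 uN


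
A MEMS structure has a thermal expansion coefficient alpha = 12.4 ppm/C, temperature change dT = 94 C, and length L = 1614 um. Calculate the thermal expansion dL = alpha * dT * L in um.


Step 1: Convert CTE: alpha = 12.4 ppm/C = 12.4e-6 /C
Step 2: dL = 12.4e-6 * 94 * 1614
dL = 1.8813 um


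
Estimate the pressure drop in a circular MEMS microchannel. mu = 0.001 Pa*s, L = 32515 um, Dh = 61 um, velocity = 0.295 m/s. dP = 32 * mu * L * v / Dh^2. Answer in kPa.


Step 1: Convert to SI: L = 32515e-6 m, Dh = 61e-6 m
Step 2: dP = 32 * 0.001 * 32515e-6 * 0.295 / (61e-6)^2
Step 3: dP = 82489.01 Pa
Step 4: Convert to kPa: dP = 82.49 kPa


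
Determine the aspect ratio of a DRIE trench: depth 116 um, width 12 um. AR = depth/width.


Step 1: AR = depth / width
Step 2: AR = 116 / 12
AR = 9.7


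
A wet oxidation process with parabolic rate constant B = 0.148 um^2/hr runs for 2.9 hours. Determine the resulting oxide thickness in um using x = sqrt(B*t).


Step 1: Compute B*t = 0.148 * 2.9 = 0.4292
Step 2: x = sqrt(0.4292)
x = 0.655 um


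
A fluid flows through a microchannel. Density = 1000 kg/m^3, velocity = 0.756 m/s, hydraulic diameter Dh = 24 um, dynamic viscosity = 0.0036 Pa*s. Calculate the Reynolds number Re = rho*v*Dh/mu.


Step 1: Convert Dh to meters: Dh = 24e-6 m
Step 2: Re = rho * v * Dh / mu
Re = 1000 * 0.756 * 24e-6 / 0.0036
Re = 5.04


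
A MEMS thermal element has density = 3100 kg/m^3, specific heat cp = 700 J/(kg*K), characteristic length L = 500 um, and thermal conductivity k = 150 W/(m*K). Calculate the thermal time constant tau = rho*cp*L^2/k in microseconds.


Step 1: Convert L to m: L = 500e-6 m
Step 2: L^2 = (500e-6)^2 = 2.5e-07 m^2
Step 3: tau = 3100 * 700 * 2.5e-07 / 150 = 3.61666667e-03 s
Step 4: Convert to microseconds (multiply by 1e6).
tau = 3616.667 us


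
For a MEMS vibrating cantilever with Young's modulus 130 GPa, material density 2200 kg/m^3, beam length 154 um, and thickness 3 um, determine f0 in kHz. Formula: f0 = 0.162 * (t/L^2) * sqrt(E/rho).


Step 1: Convert units to SI.
t_SI = 3e-6 m, L_SI = 154e-6 m
Step 2: Calculate sqrt(E/rho).
sqrt(130e9 / 2200) = 7687.06 m/s
Step 3: Compute f0.
f0 = 0.162 * 3e-6 / (154e-6)^2 * 7687.06 = 157527.0 Hz = 157.53 kHz


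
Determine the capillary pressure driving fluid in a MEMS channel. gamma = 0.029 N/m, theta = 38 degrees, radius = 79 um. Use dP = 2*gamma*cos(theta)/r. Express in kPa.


Step 1: cos(38 deg) = 0.788
Step 2: Convert r to m: r = 79e-6 m
Step 3: dP = 2 * 0.029 * 0.788 / 79e-6 = 578.5 Pa
Step 4: Convert Pa to kPa (divide by 1000).
dP = 0.58 kPa


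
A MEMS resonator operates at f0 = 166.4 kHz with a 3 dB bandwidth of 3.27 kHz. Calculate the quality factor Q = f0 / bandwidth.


Step 1: Q = f0 / bandwidth
Step 2: Q = 166.4 / 3.27
Q = 50.9


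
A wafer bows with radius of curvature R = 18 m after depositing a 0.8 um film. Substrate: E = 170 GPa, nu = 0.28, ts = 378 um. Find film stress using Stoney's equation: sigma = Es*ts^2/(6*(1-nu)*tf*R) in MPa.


Step 1: Compute numerator: Es * ts^2 = 170 * 378^2 = 24290280 (GPa*um^2)
Step 2: Compute denominator (R in um): 6*(1-nu)*tf*R = 6*0.72*0.8*18e6 = 62208000.0 (um^2)
Step 3: sigma (GPa) = 24290280 / 62208000.0 = 3.90469e-01 GPa
Step 4: Convert to MPa (x1000): sigma = 390.5 MPa


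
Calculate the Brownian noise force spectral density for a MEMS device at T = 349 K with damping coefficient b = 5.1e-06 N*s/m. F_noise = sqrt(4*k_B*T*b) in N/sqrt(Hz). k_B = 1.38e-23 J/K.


Step 1: Compute 4 * k_B * T * b
= 4 * 1.38e-23 * 349 * 5.1e-06
= 9.8250e-26 N^2/Hz
Step 2: F_noise = sqrt(9.8250e-26)
F_noise = 3.13e-13 N/sqrt(Hz)


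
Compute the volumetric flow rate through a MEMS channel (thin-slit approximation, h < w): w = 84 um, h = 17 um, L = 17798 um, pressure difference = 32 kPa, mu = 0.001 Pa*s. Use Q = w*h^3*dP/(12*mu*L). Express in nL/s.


Step 1: Convert all dimensions to SI (meters).
w = 84e-6 m, h = 17e-6 m, L = 17798e-6 m, dP = 32e3 Pa
Step 2: Q = w * h^3 * dP / (12 * mu * L)
Q = 84e-6 * (17e-6)^3 * 32e3 / (12 * 0.001 * 17798e-6) = 6.183346e-11 m^3/s
Step 3: Convert Q from m^3/s to nL/s (1 m^3 = 1e12 nL, so multiply by 1e12).
Q = 61.833 nL/s


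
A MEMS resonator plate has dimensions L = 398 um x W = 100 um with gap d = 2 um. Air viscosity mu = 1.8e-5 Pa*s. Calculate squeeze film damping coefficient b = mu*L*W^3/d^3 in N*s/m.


Step 1: Convert to SI.
L = 398e-6 m, W = 100e-6 m, d = 2e-6 m
Step 2: W^3 = (100e-6)^3 = 1.00e-12 m^3
Step 3: d^3 = (2e-6)^3 = 8.00e-18 m^3
Step 4: b = 1.8e-5 * 398e-6 * 1.00e-12 / 8.00e-18
b = 8.95e-04 N*s/m


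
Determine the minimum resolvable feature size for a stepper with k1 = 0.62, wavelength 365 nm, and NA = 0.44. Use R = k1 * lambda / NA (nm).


Step 1: Identify values: k1 = 0.62, lambda = 365 nm, NA = 0.44
Step 2: R = k1 * lambda / NA
R = 0.62 * 365 / 0.44
R = 514.3 nm


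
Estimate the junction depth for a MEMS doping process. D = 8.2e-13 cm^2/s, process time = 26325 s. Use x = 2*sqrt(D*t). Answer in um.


Step 1: Compute D*t = 8.2e-13 * 26325 = 2.15865e-08 cm^2
Step 2: sqrt(D*t) = 1.46923e-04 cm
Step 3: x = 2 * 1.46923e-04 cm = 2.93846e-04 cm
Step 4: Convert to um (1 cm = 1e4 um): x = 2.938 um


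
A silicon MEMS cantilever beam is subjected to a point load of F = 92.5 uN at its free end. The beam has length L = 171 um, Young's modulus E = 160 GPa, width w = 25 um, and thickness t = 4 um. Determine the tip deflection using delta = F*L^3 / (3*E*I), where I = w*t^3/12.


Step 1: Calculate the second moment of area.
I = w * t^3 / 12 = 25 * 4^3 / 12 = 133.3333 um^4
Step 2: Convert E to consistent units (1 GPa = 1000 uN/um^2).
E = 160 GPa = 160000 uN/um^2
Step 3: Calculate tip deflection.
delta = F * L^3 / (3 * E * I)
delta = 92.5 * 171^3 / (3 * 160000 * 133.3333)
delta = 7.2269 um


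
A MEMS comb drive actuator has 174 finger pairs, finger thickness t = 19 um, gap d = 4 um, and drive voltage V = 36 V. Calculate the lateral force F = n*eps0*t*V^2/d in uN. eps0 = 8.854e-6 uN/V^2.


Step 1: Parameters: n=174, eps0=8.854e-6 uN/V^2, t=19 um, V=36 V, d=4 um
Step 2: V^2 = 1296
Step 3: F = 174 * 8.854e-6 * 19 * 1296 / 4
F = 9.484 uN


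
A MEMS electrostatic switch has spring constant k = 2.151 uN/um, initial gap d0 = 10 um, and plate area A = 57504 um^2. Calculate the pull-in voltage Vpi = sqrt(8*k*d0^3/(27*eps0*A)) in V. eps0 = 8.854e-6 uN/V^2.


Step 1: Compute numerator: 8 * k * d0^3 = 8 * 2.151 * 10^3 = 17208.0
Step 2: Compute denominator: 27 * eps0 * A = 27 * 8.854e-6 * 57504 = 13.746791
Step 3: Vpi = sqrt(17208.0 / 13.746791)
Vpi = 35.38 V


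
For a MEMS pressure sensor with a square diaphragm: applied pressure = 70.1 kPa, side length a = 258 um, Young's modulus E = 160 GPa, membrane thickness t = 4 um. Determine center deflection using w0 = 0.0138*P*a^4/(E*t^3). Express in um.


Step 1: Convert pressure to compatible units (E is in GPa, so P in GPa).
P = 70.1 kPa = 70.1e-6 GPa
Step 2: Compute numerator: 0.0138 * P * a^4.
a^4 = 258^4 = 4430766096
numerator = 0.0138 * 70.1e-6 * 4430766096 = 4.28623e+03
Step 3: Compute denominator: E * t^3 = 160 * 4^3 = 10240
Step 4: w0 = numerator / denominator = 4.28623e+03 / 10240 = 0.4186 um


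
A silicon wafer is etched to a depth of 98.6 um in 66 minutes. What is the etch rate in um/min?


Step 1: Etch rate = depth / time
Step 2: rate = 98.6 / 66
rate = 1.494 um/min


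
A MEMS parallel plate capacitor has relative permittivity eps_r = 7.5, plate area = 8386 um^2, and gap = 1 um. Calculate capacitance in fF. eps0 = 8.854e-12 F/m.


Step 1: Convert area to m^2: A = 8386e-12 m^2
Step 2: Convert gap to m: d = 1e-6 m
Step 3: C = eps0 * eps_r * A / d
C = 8.854e-12 * 7.5 * 8386e-12 / 1e-6
Step 4: Convert to fF (multiply by 1e15).
C = 556.87 fF


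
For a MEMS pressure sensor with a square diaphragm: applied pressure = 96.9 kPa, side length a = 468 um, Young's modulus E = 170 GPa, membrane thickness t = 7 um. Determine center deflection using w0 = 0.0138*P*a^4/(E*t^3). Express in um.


Step 1: Convert pressure to compatible units (E is in GPa, so P in GPa).
P = 96.9 kPa = 96.9e-6 GPa
Step 2: Compute numerator: 0.0138 * P * a^4.
a^4 = 468^4 = 47971512576
numerator = 0.0138 * 96.9e-6 * 47971512576 = 6.414847e+04
Step 3: Compute denominator: E * t^3 = 170 * 7^3 = 58310
Step 4: w0 = numerator / denominator = 6.414847e+04 / 58310 = 1.1001 um


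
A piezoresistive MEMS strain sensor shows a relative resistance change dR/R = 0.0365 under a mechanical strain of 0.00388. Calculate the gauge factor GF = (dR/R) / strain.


Step 1: Identify values.
dR/R = 0.0365, strain = 0.00388
Step 2: GF = (dR/R) / strain = 0.0365 / 0.00388
GF = 9.4


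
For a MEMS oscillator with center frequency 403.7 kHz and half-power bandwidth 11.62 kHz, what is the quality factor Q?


Step 1: Q = f0 / bandwidth
Step 2: Q = 403.7 / 11.62
Q = 34.7


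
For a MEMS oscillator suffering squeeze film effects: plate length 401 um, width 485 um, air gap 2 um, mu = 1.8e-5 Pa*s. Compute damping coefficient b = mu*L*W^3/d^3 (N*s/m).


Step 1: Convert to SI.
L = 401e-6 m, W = 485e-6 m, d = 2e-6 m
Step 2: W^3 = (485e-6)^3 = 1.14e-10 m^3
Step 3: d^3 = (2e-6)^3 = 8.00e-18 m^3
Step 4: b = 1.8e-5 * 401e-6 * 1.14e-10 / 8.00e-18
b = 1.03e-01 N*s/m


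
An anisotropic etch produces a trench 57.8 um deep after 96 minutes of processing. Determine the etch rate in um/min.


Step 1: Etch rate = depth / time
Step 2: rate = 57.8 / 96
rate = 0.602 um/min


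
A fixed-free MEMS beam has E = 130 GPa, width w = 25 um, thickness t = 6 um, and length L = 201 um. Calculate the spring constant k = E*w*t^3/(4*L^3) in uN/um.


Step 1: Convert E to consistent units (1 GPa = 1000 uN/um^2).
E = 130 GPa = 130000 uN/um^2
Step 2: Compute t^3 = 6^3 = 216
Step 3: Compute L^3 = 201^3 = 8120601
Step 4: k = 130000 * 25 * 216 / (4 * 8120601)
k = 21.6117 uN/um


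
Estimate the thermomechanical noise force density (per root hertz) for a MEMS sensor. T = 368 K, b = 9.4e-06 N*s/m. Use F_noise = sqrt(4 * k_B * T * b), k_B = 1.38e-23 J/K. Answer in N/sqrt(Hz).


Step 1: Compute 4 * k_B * T * b
= 4 * 1.38e-23 * 368 * 9.4e-06
= 1.9095e-25 N^2/Hz
Step 2: F_noise = sqrt(1.9095e-25)
F_noise = 4.37e-13 N/sqrt(Hz)


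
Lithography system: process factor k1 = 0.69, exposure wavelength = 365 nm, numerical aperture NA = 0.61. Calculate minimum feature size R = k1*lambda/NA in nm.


Step 1: Identify values: k1 = 0.69, lambda = 365 nm, NA = 0.61
Step 2: R = k1 * lambda / NA
R = 0.69 * 365 / 0.61
R = 412.9 nm


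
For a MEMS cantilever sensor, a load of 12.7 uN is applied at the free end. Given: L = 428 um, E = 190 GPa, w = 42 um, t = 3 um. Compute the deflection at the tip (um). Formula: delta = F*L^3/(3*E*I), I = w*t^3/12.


Step 1: Calculate the second moment of area.
I = w * t^3 / 12 = 42 * 3^3 / 12 = 94.5 um^4
Step 2: Convert E to consistent units (1 GPa = 1000 uN/um^2).
E = 190 GPa = 190000 uN/um^2
Step 3: Calculate tip deflection.
delta = F * L^3 / (3 * E * I)
delta = 12.7 * 428^3 / (3 * 190000 * 94.5)
delta = 18.4854 um


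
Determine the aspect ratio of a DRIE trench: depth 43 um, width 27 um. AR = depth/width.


Step 1: AR = depth / width
Step 2: AR = 43 / 27
AR = 1.6


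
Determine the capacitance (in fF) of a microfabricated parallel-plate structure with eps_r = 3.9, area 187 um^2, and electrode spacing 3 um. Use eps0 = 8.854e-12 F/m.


Step 1: Convert area to m^2: A = 187e-12 m^2
Step 2: Convert gap to m: d = 3e-6 m
Step 3: C = eps0 * eps_r * A / d
C = 8.854e-12 * 3.9 * 187e-12 / 3e-6
Step 4: Convert to fF (multiply by 1e15).
C = 2.15 fF


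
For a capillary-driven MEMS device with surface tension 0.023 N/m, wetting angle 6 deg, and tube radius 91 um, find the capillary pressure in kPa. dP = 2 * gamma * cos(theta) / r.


Step 1: cos(6 deg) = 0.9945
Step 2: Convert r to m: r = 91e-6 m
Step 3: dP = 2 * 0.023 * 0.9945 / 91e-6 = 502.7 Pa
Step 4: Convert Pa to kPa (divide by 1000).
dP = 0.5 kPa


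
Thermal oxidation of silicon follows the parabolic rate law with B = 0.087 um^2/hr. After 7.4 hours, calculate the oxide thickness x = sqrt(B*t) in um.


Step 1: Compute B*t = 0.087 * 7.4 = 0.6438
Step 2: x = sqrt(0.6438)
x = 0.802 um


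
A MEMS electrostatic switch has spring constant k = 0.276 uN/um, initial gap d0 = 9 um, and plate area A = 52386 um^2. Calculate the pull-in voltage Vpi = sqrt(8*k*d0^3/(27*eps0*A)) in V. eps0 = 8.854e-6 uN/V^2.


Step 1: Compute numerator: 8 * k * d0^3 = 8 * 0.276 * 9^3 = 1609.632
Step 2: Compute denominator: 27 * eps0 * A = 27 * 8.854e-6 * 52386 = 12.523292
Step 3: Vpi = sqrt(1609.632 / 12.523292)
Vpi = 11.34 V


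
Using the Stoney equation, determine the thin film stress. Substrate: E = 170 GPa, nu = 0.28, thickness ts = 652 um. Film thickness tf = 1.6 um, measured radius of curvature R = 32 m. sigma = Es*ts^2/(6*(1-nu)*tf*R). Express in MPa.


Step 1: Compute numerator: Es * ts^2 = 170 * 652^2 = 72267680 (GPa*um^2)
Step 2: Compute denominator (R in um): 6*(1-nu)*tf*R = 6*0.72*1.6*32e6 = 221184000.0 (um^2)
Step 3: sigma (GPa) = 72267680 / 221184000.0 = 3.26731e-01 GPa
Step 4: Convert to MPa (x1000): sigma = 326.7 MPa


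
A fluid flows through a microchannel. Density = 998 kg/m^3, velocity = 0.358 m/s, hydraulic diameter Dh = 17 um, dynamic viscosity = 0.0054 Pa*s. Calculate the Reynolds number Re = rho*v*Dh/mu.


Step 1: Convert Dh to meters: Dh = 17e-6 m
Step 2: Re = rho * v * Dh / mu
Re = 998 * 0.358 * 17e-6 / 0.0054
Re = 1.125


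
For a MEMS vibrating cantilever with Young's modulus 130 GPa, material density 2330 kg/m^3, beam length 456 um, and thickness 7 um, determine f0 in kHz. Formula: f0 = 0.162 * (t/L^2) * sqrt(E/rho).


Step 1: Convert units to SI.
t_SI = 7e-6 m, L_SI = 456e-6 m
Step 2: Calculate sqrt(E/rho).
sqrt(130e9 / 2330) = 7469.54 m/s
Step 3: Compute f0.
f0 = 0.162 * 7e-6 / (456e-6)^2 * 7469.54 = 40735.9 Hz = 40.74 kHz


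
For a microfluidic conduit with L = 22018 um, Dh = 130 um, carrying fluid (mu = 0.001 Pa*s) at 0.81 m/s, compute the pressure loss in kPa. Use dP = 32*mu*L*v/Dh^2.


Step 1: Convert to SI: L = 22018e-6 m, Dh = 130e-6 m
Step 2: dP = 32 * 0.001 * 22018e-6 * 0.81 / (130e-6)^2
Step 3: dP = 33769.62 Pa
Step 4: Convert to kPa: dP = 33.77 kPa


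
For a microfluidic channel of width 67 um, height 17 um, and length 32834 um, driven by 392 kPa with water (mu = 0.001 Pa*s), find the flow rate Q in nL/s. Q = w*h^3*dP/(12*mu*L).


Step 1: Convert all dimensions to SI (meters).
w = 67e-6 m, h = 17e-6 m, L = 32834e-6 m, dP = 392e3 Pa
Step 2: Q = w * h^3 * dP / (12 * mu * L)
Q = 67e-6 * (17e-6)^3 * 392e3 / (12 * 0.001 * 32834e-6) = 3.2749343e-10 m^3/s
Step 3: Convert Q from m^3/s to nL/s (1 m^3 = 1e12 nL, so multiply by 1e12).
Q = 327.493 nL/s


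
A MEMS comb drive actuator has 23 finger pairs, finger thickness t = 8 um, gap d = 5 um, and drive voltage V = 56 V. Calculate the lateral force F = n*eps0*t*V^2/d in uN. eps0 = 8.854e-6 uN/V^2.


Step 1: Parameters: n=23, eps0=8.854e-6 uN/V^2, t=8 um, V=56 V, d=5 um
Step 2: V^2 = 3136
Step 3: F = 23 * 8.854e-6 * 8 * 3136 / 5
F = 1.022 uN


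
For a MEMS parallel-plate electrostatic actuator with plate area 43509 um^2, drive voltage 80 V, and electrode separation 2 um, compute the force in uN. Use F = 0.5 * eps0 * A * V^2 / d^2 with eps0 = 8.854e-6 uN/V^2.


Step 1: Identify parameters.
eps0 = 8.854e-6 uN/V^2, A = 43509 um^2, V = 80 V, d = 2 um
Step 2: Compute V^2 = 80^2 = 6400
Step 3: Compute d^2 = 2^2 = 4
Step 4: F = 0.5 * 8.854e-6 * 43509 * 6400 / 4
F = 308.183 uN


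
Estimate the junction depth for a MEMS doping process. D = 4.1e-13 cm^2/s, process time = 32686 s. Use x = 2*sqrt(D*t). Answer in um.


Step 1: Compute D*t = 4.1e-13 * 32686 = 1.340126e-08 cm^2
Step 2: sqrt(D*t) = 1.15764e-04 cm
Step 3: x = 2 * 1.15764e-04 cm = 2.31528e-04 cm
Step 4: Convert to um (1 cm = 1e4 um): x = 2.315 um


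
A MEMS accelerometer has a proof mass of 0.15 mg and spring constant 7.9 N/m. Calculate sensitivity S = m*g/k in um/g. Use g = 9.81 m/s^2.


Step 1: Convert mass: m = 0.15 mg = 1.50e-07 kg
Step 2: S = m * g / k = 1.50e-07 * 9.81 / 7.9
Step 3: S = 1.86e-07 m/g
Step 4: Convert to um/g: S = 0.186 um/g


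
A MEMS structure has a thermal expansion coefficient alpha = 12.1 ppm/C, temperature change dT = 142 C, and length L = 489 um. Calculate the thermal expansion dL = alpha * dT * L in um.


Step 1: Convert CTE: alpha = 12.1 ppm/C = 12.1e-6 /C
Step 2: dL = 12.1e-6 * 142 * 489
dL = 0.8402 um


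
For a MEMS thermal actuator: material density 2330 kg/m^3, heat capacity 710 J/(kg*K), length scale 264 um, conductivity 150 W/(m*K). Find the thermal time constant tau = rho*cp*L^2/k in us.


Step 1: Convert L to m: L = 264e-6 m
Step 2: L^2 = (264e-6)^2 = 6.9696e-08 m^2
Step 3: tau = 2330 * 710 * 6.9696e-08 / 150 = 7.6865395e-04 s
Step 4: Convert to microseconds (multiply by 1e6).
tau = 768.654 us


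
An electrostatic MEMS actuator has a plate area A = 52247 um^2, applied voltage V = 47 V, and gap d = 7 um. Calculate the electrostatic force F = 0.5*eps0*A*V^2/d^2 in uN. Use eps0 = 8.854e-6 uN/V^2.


Step 1: Identify parameters.
eps0 = 8.854e-6 uN/V^2, A = 52247 um^2, V = 47 V, d = 7 um
Step 2: Compute V^2 = 47^2 = 2209
Step 3: Compute d^2 = 7^2 = 49
Step 4: F = 0.5 * 8.854e-6 * 52247 * 2209 / 49
F = 10.427 uN


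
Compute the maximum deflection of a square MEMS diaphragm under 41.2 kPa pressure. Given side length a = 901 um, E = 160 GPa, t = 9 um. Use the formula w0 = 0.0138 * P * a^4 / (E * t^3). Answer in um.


Step 1: Convert pressure to compatible units (E is in GPa, so P in GPa).
P = 41.2 kPa = 41.2e-6 GPa
Step 2: Compute numerator: 0.0138 * P * a^4.
a^4 = 901^4 = 659020863601
numerator = 0.0138 * 41.2e-6 * 659020863601 = 3.746929e+05
Step 3: Compute denominator: E * t^3 = 160 * 9^3 = 116640
Step 4: w0 = numerator / denominator = 3.746929e+05 / 116640 = 3.2124 um


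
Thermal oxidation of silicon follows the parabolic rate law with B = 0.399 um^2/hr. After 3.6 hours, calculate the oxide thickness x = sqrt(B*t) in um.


Step 1: Compute B*t = 0.399 * 3.6 = 1.4364
Step 2: x = sqrt(1.4364)
x = 1.198 um


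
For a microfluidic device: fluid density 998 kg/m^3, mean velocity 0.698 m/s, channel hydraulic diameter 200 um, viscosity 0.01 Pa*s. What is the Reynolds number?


Step 1: Convert Dh to meters: Dh = 200e-6 m
Step 2: Re = rho * v * Dh / mu
Re = 998 * 0.698 * 200e-6 / 0.01
Re = 13.932


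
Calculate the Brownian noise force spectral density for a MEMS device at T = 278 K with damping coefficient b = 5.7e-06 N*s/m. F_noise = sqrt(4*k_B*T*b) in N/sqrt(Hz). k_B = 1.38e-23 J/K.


Step 1: Compute 4 * k_B * T * b
= 4 * 1.38e-23 * 278 * 5.7e-06
= 8.7470e-26 N^2/Hz
Step 2: F_noise = sqrt(8.7470e-26)
F_noise = 2.96e-13 N/sqrt(Hz)


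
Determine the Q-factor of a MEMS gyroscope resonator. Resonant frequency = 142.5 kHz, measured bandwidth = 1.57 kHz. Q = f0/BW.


Step 1: Q = f0 / bandwidth
Step 2: Q = 142.5 / 1.57
Q = 90.8


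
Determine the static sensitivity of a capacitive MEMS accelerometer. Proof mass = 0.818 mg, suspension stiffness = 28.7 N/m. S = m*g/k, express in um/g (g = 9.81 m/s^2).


Step 1: Convert mass: m = 0.818 mg = 8.18e-07 kg
Step 2: S = m * g / k = 8.18e-07 * 9.81 / 28.7
Step 3: S = 2.80e-07 m/g
Step 4: Convert to um/g: S = 0.28 um/g


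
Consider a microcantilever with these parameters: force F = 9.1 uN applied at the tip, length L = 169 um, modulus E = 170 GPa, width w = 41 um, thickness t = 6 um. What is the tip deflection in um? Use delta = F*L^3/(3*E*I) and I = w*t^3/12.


Step 1: Calculate the second moment of area.
I = w * t^3 / 12 = 41 * 6^3 / 12 = 738.0 um^4
Step 2: Convert E to consistent units (1 GPa = 1000 uN/um^2).
E = 170 GPa = 170000 uN/um^2
Step 3: Calculate tip deflection.
delta = F * L^3 / (3 * E * I)
delta = 9.1 * 169^3 / (3 * 170000 * 738.0)
delta = 0.1167 um


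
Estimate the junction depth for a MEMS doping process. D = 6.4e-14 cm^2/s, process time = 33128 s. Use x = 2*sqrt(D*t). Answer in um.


Step 1: Compute D*t = 6.4e-14 * 33128 = 2.120192e-09 cm^2
Step 2: sqrt(D*t) = 4.6046e-05 cm
Step 3: x = 2 * 4.6046e-05 cm = 9.2092e-05 cm
Step 4: Convert to um (1 cm = 1e4 um): x = 0.921 um


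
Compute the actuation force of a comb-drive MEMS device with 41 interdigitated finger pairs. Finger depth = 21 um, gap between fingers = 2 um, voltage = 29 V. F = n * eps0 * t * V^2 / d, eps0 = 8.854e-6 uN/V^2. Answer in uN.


Step 1: Parameters: n=41, eps0=8.854e-6 uN/V^2, t=21 um, V=29 V, d=2 um
Step 2: V^2 = 841
Step 3: F = 41 * 8.854e-6 * 21 * 841 / 2
F = 3.206 uN


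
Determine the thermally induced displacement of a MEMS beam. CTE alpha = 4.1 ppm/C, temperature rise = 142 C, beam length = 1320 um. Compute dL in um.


Step 1: Convert CTE: alpha = 4.1 ppm/C = 4.1e-6 /C
Step 2: dL = 4.1e-6 * 142 * 1320
dL = 0.7685 um


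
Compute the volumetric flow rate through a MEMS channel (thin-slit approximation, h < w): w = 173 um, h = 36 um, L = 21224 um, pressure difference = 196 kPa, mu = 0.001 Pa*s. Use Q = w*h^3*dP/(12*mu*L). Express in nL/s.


Step 1: Convert all dimensions to SI (meters).
w = 173e-6 m, h = 36e-6 m, L = 21224e-6 m, dP = 196e3 Pa
Step 2: Q = w * h^3 * dP / (12 * mu * L)
Q = 173e-6 * (36e-6)^3 * 196e3 / (12 * 0.001 * 21224e-6) = 6.21156728e-09 m^3/s
Step 3: Convert Q from m^3/s to nL/s (1 m^3 = 1e12 nL, so multiply by 1e12).
Q = 6211.567 nL/s


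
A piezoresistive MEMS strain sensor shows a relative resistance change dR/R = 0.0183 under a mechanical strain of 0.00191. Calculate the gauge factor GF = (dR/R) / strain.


Step 1: Identify values.
dR/R = 0.0183, strain = 0.00191
Step 2: GF = (dR/R) / strain = 0.0183 / 0.00191
GF = 9.6


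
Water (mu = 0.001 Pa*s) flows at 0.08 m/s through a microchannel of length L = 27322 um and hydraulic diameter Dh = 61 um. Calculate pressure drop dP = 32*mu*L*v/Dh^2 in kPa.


Step 1: Convert to SI: L = 27322e-6 m, Dh = 61e-6 m
Step 2: dP = 32 * 0.001 * 27322e-6 * 0.08 / (61e-6)^2
Step 3: dP = 18797.18 Pa
Step 4: Convert to kPa: dP = 18.8 kPa


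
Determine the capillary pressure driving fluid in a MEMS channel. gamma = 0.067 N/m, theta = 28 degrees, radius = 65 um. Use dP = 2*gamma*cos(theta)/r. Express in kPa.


Step 1: cos(28 deg) = 0.8829
Step 2: Convert r to m: r = 65e-6 m
Step 3: dP = 2 * 0.067 * 0.8829 / 65e-6 = 1820.1 Pa
Step 4: Convert Pa to kPa (divide by 1000).
dP = 1.82 kPa


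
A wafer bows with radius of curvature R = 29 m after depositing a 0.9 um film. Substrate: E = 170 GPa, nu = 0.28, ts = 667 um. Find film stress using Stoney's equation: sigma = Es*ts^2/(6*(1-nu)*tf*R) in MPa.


Step 1: Compute numerator: Es * ts^2 = 170 * 667^2 = 75631130 (GPa*um^2)
Step 2: Compute denominator (R in um): 6*(1-nu)*tf*R = 6*0.72*0.9*29e6 = 112752000.0 (um^2)
Step 3: sigma (GPa) = 75631130 / 112752000.0 = 6.70774e-01 GPa
Step 4: Convert to MPa (x1000): sigma = 670.8 MPa


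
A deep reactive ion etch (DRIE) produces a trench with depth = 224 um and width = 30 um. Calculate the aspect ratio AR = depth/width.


Step 1: AR = depth / width
Step 2: AR = 224 / 30
AR = 7.5


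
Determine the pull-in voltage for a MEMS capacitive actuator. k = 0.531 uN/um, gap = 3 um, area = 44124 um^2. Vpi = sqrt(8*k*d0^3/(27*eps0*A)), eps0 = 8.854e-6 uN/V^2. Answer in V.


Step 1: Compute numerator: 8 * k * d0^3 = 8 * 0.531 * 3^3 = 114.696
Step 2: Compute denominator: 27 * eps0 * A = 27 * 8.854e-6 * 44124 = 10.548195
Step 3: Vpi = sqrt(114.696 / 10.548195)
Vpi = 3.3 V


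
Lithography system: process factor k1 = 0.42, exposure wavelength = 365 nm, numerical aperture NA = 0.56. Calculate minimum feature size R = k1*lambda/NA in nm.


Step 1: Identify values: k1 = 0.42, lambda = 365 nm, NA = 0.56
Step 2: R = k1 * lambda / NA
R = 0.42 * 365 / 0.56
R = 273.7 nm


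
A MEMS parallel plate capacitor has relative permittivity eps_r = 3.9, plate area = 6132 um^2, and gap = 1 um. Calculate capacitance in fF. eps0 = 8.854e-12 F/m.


Step 1: Convert area to m^2: A = 6132e-12 m^2
Step 2: Convert gap to m: d = 1e-6 m
Step 3: C = eps0 * eps_r * A / d
C = 8.854e-12 * 3.9 * 6132e-12 / 1e-6
Step 4: Convert to fF (multiply by 1e15).
C = 211.74 fF


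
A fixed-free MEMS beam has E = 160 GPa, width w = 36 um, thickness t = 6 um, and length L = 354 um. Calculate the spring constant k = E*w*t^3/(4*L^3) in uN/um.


Step 1: Convert E to consistent units (1 GPa = 1000 uN/um^2).
E = 160 GPa = 160000 uN/um^2
Step 2: Compute t^3 = 6^3 = 216
Step 3: Compute L^3 = 354^3 = 44361864
Step 4: k = 160000 * 36 * 216 / (4 * 44361864)
k = 7.0114 uN/um


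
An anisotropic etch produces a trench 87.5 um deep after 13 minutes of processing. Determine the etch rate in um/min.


Step 1: Etch rate = depth / time
Step 2: rate = 87.5 / 13
rate = 6.731 um/min


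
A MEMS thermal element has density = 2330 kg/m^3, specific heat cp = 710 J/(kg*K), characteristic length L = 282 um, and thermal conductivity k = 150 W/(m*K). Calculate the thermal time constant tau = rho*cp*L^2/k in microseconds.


Step 1: Convert L to m: L = 282e-6 m
Step 2: L^2 = (282e-6)^2 = 7.9524e-08 m^2
Step 3: tau = 2330 * 710 * 7.9524e-08 / 150 = 8.7704369e-04 s
Step 4: Convert to microseconds (multiply by 1e6).
tau = 877.044 us


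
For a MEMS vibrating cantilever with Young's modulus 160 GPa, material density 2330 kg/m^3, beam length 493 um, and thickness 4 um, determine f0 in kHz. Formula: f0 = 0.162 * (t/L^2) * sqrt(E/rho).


Step 1: Convert units to SI.
t_SI = 4e-6 m, L_SI = 493e-6 m
Step 2: Calculate sqrt(E/rho).
sqrt(160e9 / 2330) = 8286.71 m/s
Step 3: Compute f0.
f0 = 0.162 * 4e-6 / (493e-6)^2 * 8286.71 = 22093.4 Hz = 22.09 kHz


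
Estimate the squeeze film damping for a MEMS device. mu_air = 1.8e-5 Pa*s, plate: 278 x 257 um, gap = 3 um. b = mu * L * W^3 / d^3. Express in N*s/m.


Step 1: Convert to SI.
L = 278e-6 m, W = 257e-6 m, d = 3e-6 m
Step 2: W^3 = (257e-6)^3 = 1.70e-11 m^3
Step 3: d^3 = (3e-6)^3 = 2.70e-17 m^3
Step 4: b = 1.8e-5 * 278e-6 * 1.70e-11 / 2.70e-17
b = 3.15e-03 N*s/m


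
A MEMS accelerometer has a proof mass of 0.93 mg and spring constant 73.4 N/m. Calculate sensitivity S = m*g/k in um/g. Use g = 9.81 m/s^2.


Step 1: Convert mass: m = 0.93 mg = 9.30e-07 kg
Step 2: S = m * g / k = 9.30e-07 * 9.81 / 73.4
Step 3: S = 1.24e-07 m/g
Step 4: Convert to um/g: S = 0.124 um/g


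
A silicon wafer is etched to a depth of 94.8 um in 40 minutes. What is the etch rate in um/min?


Step 1: Etch rate = depth / time
Step 2: rate = 94.8 / 40
rate = 2.37 um/min


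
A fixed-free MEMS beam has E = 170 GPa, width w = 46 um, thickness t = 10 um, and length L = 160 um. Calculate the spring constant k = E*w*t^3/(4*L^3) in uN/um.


Step 1: Convert E to consistent units (1 GPa = 1000 uN/um^2).
E = 170 GPa = 170000 uN/um^2
Step 2: Compute t^3 = 10^3 = 1000
Step 3: Compute L^3 = 160^3 = 4096000
Step 4: k = 170000 * 46 * 1000 / (4 * 4096000)
k = 477.2949 uN/um


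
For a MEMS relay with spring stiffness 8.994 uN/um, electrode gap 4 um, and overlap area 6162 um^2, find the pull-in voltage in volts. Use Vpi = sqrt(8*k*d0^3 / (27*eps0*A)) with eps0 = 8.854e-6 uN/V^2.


Step 1: Compute numerator: 8 * k * d0^3 = 8 * 8.994 * 4^3 = 4604.928
Step 2: Compute denominator: 27 * eps0 * A = 27 * 8.854e-6 * 6162 = 1.473075
Step 3: Vpi = sqrt(4604.928 / 1.473075)
Vpi = 55.91 V


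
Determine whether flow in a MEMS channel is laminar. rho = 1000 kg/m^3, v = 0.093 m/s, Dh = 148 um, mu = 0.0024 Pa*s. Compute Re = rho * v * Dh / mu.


Step 1: Convert Dh to meters: Dh = 148e-6 m
Step 2: Re = rho * v * Dh / mu
Re = 1000 * 0.093 * 148e-6 / 0.0024
Re = 5.735
Since Re = 5.735 is below ~2300, the flow is laminar.


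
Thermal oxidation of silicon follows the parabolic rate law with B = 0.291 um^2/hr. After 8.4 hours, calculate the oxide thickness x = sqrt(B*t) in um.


Step 1: Compute B*t = 0.291 * 8.4 = 2.4444
Step 2: x = sqrt(2.4444)
x = 1.563 um


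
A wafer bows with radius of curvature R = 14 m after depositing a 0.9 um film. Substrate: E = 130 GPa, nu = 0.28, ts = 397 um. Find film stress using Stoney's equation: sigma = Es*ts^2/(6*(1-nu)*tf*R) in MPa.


Step 1: Compute numerator: Es * ts^2 = 130 * 397^2 = 20489170 (GPa*um^2)
Step 2: Compute denominator (R in um): 6*(1-nu)*tf*R = 6*0.72*0.9*14e6 = 54432000.0 (um^2)
Step 3: sigma (GPa) = 20489170 / 54432000.0 = 3.76418e-01 GPa
Step 4: Convert to MPa (x1000): sigma = 376.4 MPa


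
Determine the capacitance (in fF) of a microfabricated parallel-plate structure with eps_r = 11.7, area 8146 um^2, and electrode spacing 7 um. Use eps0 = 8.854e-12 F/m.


Step 1: Convert area to m^2: A = 8146e-12 m^2
Step 2: Convert gap to m: d = 7e-6 m
Step 3: C = eps0 * eps_r * A / d
C = 8.854e-12 * 11.7 * 8146e-12 / 7e-6
Step 4: Convert to fF (multiply by 1e15).
C = 120.55 fF


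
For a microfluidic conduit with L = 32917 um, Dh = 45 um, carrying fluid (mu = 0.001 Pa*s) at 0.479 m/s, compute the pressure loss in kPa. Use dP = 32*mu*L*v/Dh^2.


Step 1: Convert to SI: L = 32917e-6 m, Dh = 45e-6 m
Step 2: dP = 32 * 0.001 * 32917e-6 * 0.479 / (45e-6)^2
Step 3: dP = 249161.37 Pa
Step 4: Convert to kPa: dP = 249.16 kPa


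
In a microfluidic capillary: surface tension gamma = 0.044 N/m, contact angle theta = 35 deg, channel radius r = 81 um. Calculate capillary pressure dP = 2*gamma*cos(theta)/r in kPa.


Step 1: cos(35 deg) = 0.8192
Step 2: Convert r to m: r = 81e-6 m
Step 3: dP = 2 * 0.044 * 0.8192 / 81e-6 = 890.0 Pa
Step 4: Convert Pa to kPa (divide by 1000).
dP = 0.89 kPa


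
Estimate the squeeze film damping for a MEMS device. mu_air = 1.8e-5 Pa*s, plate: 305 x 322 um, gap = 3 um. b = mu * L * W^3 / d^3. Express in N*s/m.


Step 1: Convert to SI.
L = 305e-6 m, W = 322e-6 m, d = 3e-6 m
Step 2: W^3 = (322e-6)^3 = 3.34e-11 m^3
Step 3: d^3 = (3e-6)^3 = 2.70e-17 m^3
Step 4: b = 1.8e-5 * 305e-6 * 3.34e-11 / 2.70e-17
b = 6.79e-03 N*s/m


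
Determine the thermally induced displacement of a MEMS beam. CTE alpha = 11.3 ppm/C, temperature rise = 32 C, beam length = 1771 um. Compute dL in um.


Step 1: Convert CTE: alpha = 11.3 ppm/C = 11.3e-6 /C
Step 2: dL = 11.3e-6 * 32 * 1771
dL = 0.6404 um


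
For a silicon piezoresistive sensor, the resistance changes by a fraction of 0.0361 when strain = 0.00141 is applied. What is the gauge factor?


Step 1: Identify values.
dR/R = 0.0361, strain = 0.00141
Step 2: GF = (dR/R) / strain = 0.0361 / 0.00141
GF = 25.6


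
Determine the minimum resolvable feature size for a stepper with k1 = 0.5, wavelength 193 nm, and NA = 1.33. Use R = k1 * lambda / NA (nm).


Step 1: Identify values: k1 = 0.5, lambda = 193 nm, NA = 1.33
Step 2: R = k1 * lambda / NA
R = 0.5 * 193 / 1.33
R = 72.6 nm


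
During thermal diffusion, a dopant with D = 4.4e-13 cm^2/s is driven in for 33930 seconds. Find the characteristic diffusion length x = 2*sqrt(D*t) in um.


Step 1: Compute D*t = 4.4e-13 * 33930 = 1.49292e-08 cm^2
Step 2: sqrt(D*t) = 1.22185e-04 cm
Step 3: x = 2 * 1.22185e-04 cm = 2.4437e-04 cm
Step 4: Convert to um (1 cm = 1e4 um): x = 2.444 um


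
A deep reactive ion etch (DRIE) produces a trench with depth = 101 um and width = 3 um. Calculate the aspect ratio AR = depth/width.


Step 1: AR = depth / width
Step 2: AR = 101 / 3
AR = 33.7


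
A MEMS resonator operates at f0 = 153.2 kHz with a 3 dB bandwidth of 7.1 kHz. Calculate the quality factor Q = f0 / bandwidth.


Step 1: Q = f0 / bandwidth
Step 2: Q = 153.2 / 7.1
Q = 21.6


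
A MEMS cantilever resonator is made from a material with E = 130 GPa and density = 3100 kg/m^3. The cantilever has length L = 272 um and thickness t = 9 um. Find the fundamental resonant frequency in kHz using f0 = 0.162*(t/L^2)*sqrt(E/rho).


Step 1: Convert units to SI.
t_SI = 9e-6 m, L_SI = 272e-6 m
Step 2: Calculate sqrt(E/rho).
sqrt(130e9 / 3100) = 6475.76 m/s
Step 3: Compute f0.
f0 = 0.162 * 9e-6 / (272e-6)^2 * 6475.76 = 127617.6 Hz = 127.62 kHz


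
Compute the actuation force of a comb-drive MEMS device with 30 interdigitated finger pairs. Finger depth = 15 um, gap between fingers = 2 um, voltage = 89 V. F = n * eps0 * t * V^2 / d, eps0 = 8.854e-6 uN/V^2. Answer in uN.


Step 1: Parameters: n=30, eps0=8.854e-6 uN/V^2, t=15 um, V=89 V, d=2 um
Step 2: V^2 = 7921
Step 3: F = 30 * 8.854e-6 * 15 * 7921 / 2
F = 15.78 uN


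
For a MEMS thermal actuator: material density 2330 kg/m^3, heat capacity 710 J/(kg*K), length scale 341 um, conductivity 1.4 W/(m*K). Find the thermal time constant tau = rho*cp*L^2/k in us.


Step 1: Convert L to m: L = 341e-6 m
Step 2: L^2 = (341e-6)^2 = 1.16281e-07 m^2
Step 3: tau = 2330 * 710 * 1.16281e-07 / 1.4 = 1.3740261307e-01 s
Step 4: Convert to microseconds (multiply by 1e6).
tau = 137402.613 us


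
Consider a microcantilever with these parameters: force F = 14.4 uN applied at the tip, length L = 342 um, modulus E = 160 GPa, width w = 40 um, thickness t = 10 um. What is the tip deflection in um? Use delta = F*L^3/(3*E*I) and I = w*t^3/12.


Step 1: Calculate the second moment of area.
I = w * t^3 / 12 = 40 * 10^3 / 12 = 3333.3333 um^4
Step 2: Convert E to consistent units (1 GPa = 1000 uN/um^2).
E = 160 GPa = 160000 uN/um^2
Step 3: Calculate tip deflection.
delta = F * L^3 / (3 * E * I)
delta = 14.4 * 342^3 / (3 * 160000 * 3333.3333)
delta = 0.36 um


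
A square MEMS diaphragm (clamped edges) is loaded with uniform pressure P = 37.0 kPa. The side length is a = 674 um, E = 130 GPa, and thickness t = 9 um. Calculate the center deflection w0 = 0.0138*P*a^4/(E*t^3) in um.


Step 1: Convert pressure to compatible units (E is in GPa, so P in GPa).
P = 37.0 kPa = 37.0e-6 GPa
Step 2: Compute numerator: 0.0138 * P * a^4.
a^4 = 674^4 = 206366684176
numerator = 0.0138 * 37.0e-6 * 206366684176 = 1.053708e+05
Step 3: Compute denominator: E * t^3 = 130 * 9^3 = 94770
Step 4: w0 = numerator / denominator = 1.053708e+05 / 94770 = 1.1119 um


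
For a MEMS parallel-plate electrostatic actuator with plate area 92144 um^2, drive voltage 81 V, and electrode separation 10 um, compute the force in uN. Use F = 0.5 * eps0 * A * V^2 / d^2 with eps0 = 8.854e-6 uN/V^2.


Step 1: Identify parameters.
eps0 = 8.854e-6 uN/V^2, A = 92144 um^2, V = 81 V, d = 10 um
Step 2: Compute V^2 = 81^2 = 6561
Step 3: Compute d^2 = 10^2 = 100
Step 4: F = 0.5 * 8.854e-6 * 92144 * 6561 / 100
F = 26.764 uN


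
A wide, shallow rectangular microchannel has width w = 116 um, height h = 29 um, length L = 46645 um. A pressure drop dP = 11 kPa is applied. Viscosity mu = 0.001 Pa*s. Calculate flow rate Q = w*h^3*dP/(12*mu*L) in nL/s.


Step 1: Convert all dimensions to SI (meters).
w = 116e-6 m, h = 29e-6 m, L = 46645e-6 m, dP = 11e3 Pa
Step 2: Q = w * h^3 * dP / (12 * mu * L)
Q = 116e-6 * (29e-6)^3 * 11e3 / (12 * 0.001 * 46645e-6) = 5.559789e-11 m^3/s
Step 3: Convert Q from m^3/s to nL/s (1 m^3 = 1e12 nL, so multiply by 1e12).
Q = 55.598 nL/s


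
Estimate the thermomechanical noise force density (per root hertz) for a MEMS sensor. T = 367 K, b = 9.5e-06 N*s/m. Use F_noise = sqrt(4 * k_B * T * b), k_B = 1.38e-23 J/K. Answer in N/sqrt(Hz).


Step 1: Compute 4 * k_B * T * b
= 4 * 1.38e-23 * 367 * 9.5e-06
= 1.9245e-25 N^2/Hz
Step 2: F_noise = sqrt(1.9245e-25)
F_noise = 4.39e-13 N/sqrt(Hz)


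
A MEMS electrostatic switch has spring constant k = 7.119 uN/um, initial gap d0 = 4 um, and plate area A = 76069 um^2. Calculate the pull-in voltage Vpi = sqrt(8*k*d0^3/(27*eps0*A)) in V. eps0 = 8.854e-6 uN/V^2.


Step 1: Compute numerator: 8 * k * d0^3 = 8 * 7.119 * 4^3 = 3644.928
Step 2: Compute denominator: 27 * eps0 * A = 27 * 8.854e-6 * 76069 = 18.184903
Step 3: Vpi = sqrt(3644.928 / 18.184903)
Vpi = 14.16 V


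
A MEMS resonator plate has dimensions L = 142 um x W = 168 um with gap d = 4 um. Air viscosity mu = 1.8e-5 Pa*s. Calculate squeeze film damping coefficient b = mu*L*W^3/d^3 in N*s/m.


Step 1: Convert to SI.
L = 142e-6 m, W = 168e-6 m, d = 4e-6 m
Step 2: W^3 = (168e-6)^3 = 4.74e-12 m^3
Step 3: d^3 = (4e-6)^3 = 6.40e-17 m^3
Step 4: b = 1.8e-5 * 142e-6 * 4.74e-12 / 6.40e-17
b = 1.89e-04 N*s/m


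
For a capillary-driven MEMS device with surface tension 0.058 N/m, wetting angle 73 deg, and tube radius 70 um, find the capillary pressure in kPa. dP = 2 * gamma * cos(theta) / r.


Step 1: cos(73 deg) = 0.2924
Step 2: Convert r to m: r = 70e-6 m
Step 3: dP = 2 * 0.058 * 0.2924 / 70e-6 = 484.5 Pa
Step 4: Convert Pa to kPa (divide by 1000).
dP = 0.48 kPa


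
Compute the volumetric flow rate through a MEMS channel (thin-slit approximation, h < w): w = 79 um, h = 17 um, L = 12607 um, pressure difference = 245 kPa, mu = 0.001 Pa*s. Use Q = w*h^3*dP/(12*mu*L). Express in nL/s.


Step 1: Convert all dimensions to SI (meters).
w = 79e-6 m, h = 17e-6 m, L = 12607e-6 m, dP = 245e3 Pa
Step 2: Q = w * h^3 * dP / (12 * mu * L)
Q = 79e-6 * (17e-6)^3 * 245e3 / (12 * 0.001 * 12607e-6) = 6.285603e-10 m^3/s
Step 3: Convert Q from m^3/s to nL/s (1 m^3 = 1e12 nL, so multiply by 1e12).
Q = 628.56 nL/s


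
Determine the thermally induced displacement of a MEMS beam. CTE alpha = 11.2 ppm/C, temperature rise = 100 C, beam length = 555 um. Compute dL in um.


Step 1: Convert CTE: alpha = 11.2 ppm/C = 11.2e-6 /C
Step 2: dL = 11.2e-6 * 100 * 555
dL = 0.6216 um


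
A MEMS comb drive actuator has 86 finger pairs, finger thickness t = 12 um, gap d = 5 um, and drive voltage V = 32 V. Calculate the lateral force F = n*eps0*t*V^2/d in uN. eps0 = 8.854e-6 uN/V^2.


Step 1: Parameters: n=86, eps0=8.854e-6 uN/V^2, t=12 um, V=32 V, d=5 um
Step 2: V^2 = 1024
Step 3: F = 86 * 8.854e-6 * 12 * 1024 / 5
F = 1.871 uN


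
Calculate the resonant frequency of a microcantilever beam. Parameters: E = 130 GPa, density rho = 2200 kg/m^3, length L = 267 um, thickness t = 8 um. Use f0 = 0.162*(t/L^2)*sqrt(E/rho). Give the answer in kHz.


Step 1: Convert units to SI.
t_SI = 8e-6 m, L_SI = 267e-6 m
Step 2: Calculate sqrt(E/rho).
sqrt(130e9 / 2200) = 7687.06 m/s
Step 3: Compute f0.
f0 = 0.162 * 8e-6 / (267e-6)^2 * 7687.06 = 139747.1 Hz = 139.75 kHz


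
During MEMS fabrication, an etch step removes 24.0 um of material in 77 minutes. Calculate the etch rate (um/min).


Step 1: Etch rate = depth / time
Step 2: rate = 24.0 / 77
rate = 0.312 um/min


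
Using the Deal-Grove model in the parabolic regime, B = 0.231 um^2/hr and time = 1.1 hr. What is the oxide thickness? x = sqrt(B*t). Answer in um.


Step 1: Compute B*t = 0.231 * 1.1 = 0.2541
Step 2: x = sqrt(0.2541)
x = 0.504 um


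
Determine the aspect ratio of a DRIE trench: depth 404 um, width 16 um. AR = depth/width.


Step 1: AR = depth / width
Step 2: AR = 404 / 16
AR = 25.3
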